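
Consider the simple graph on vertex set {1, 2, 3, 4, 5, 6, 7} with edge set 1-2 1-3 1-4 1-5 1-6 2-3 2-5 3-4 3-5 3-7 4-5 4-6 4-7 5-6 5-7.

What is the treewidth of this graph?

A width-3 tree decomposition is:
Bags: B1 = {1, 4, 5, 6}  B2 = {1, 3, 4, 5}  B3 = {3, 4, 5, 7}  B4 = {1, 2, 3, 5}
Tree: B1–B2, B2–B3, B2–B4
Each bag holds 4 vertices, so the decomposition has width 3, which upper-bounds the treewidth. On the other hand G contains the 4-clique {1, 2, 3, 5}. A clique must lie in a single bag of any decomposition, so no decomposition can have width below 3. The upper and lower bounds meet at 3, so that is the treewidth.

3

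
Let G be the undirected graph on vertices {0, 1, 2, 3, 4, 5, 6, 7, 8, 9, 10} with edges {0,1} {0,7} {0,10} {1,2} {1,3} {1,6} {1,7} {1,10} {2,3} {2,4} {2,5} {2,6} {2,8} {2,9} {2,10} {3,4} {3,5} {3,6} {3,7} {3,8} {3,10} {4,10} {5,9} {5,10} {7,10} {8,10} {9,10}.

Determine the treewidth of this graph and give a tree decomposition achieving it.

The largest bag has 4 vertices, giving width 3; this decomposition certifies tw(G) ≤ 3. Conversely, {0, 1, 7, 10} is a clique of size 4, and the vertices of any clique must share a bag in every tree decomposition; so some bag has ≥ 4 vertices and tw(G) ≥ 3. The upper and lower bounds meet at 3, so that is the treewidth.

Treewidth 3.
One such decomposition:
Bags: B1 = {2, 3, 5, 10}  B2 = {1, 2, 3, 10}  B3 = {1, 3, 7, 10}  B4 = {0, 1, 7, 10}  B5 = {2, 5, 9, 10}  B6 = {1, 2, 3, 6}  B7 = {2, 3, 4, 10}  B8 = {2, 3, 8, 10}
Tree: B1–B2, B2–B3, B3–B4, B1–B5, B2–B6, B1–B7, B7–B8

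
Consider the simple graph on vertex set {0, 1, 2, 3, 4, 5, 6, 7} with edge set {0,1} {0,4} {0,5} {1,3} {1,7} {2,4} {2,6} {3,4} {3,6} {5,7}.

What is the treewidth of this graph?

2

A width-2 tree decomposition is:
Bags: B1 = {0, 5, 7}  B2 = {0, 1, 7}  B3 = {0, 1, 4}  B4 = {1, 3, 4}  B5 = {2, 3, 4}  B6 = {2, 3, 6}
Tree: B1–B2, B2–B3, B3–B4, B4–B5, B5–B6
Each bag holds 3 vertices, so the decomposition has width 2, which upper-bounds the treewidth. For the lower bound, G contains the cycle 5–7–1–0–5, so G is not a forest; only forests have treewidth ≤ 1, hence tw(G) ≥ 2. The upper and lower bounds meet at 2, so that is the treewidth.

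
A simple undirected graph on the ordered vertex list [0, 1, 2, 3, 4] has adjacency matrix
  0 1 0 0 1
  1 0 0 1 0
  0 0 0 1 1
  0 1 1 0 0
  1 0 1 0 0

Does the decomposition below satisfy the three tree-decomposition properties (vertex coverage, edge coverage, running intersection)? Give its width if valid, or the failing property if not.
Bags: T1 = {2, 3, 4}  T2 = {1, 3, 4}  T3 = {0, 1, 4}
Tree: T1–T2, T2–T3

Every vertex of G appears in some bag (union = {0, 1, 2, 3, 4}); every edge is covered by a bag; and for each vertex v the set of bags containing v is connected in the bag tree. The decomposition is therefore valid. The largest bag has 3 vertices, so the width is 2.

Yes; width 2.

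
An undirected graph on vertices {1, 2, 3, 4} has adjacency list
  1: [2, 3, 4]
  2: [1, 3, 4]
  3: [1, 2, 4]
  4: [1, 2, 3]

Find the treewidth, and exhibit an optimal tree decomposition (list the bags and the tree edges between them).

Treewidth 3.
One optimal decomposition is:
Bags: B1 = {1, 2, 3, 4}
Tree: (single bag)

A single bag containing all 4 vertices is trivially a valid decomposition of width 3. On the other hand G contains the 4-clique {1, 2, 3, 4}. A clique must lie in a single bag of any decomposition, so no decomposition can have width below 3. Combining the bounds, tw(G) = 3.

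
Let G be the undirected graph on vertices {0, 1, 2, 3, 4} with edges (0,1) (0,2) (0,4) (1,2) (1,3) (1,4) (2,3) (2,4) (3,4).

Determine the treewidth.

3

A width-3 tree decomposition is:
Bags: B1 = {1, 2, 3, 4}  B2 = {0, 1, 2, 4}
Tree: B1–B2
Each bag holds 4 vertices, so the decomposition has width 3, which upper-bounds the treewidth. For the lower bound, the 4 vertices {0, 1, 2, 4} are pairwise adjacent, and any tree decomposition puts a clique entirely inside one bag — forcing width ≥ 3. Therefore the treewidth is 3.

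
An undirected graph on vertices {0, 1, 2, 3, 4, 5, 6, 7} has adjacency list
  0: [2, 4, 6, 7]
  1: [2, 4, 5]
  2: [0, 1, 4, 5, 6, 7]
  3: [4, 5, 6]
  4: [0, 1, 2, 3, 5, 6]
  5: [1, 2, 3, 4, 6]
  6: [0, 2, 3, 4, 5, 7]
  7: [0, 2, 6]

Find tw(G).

A width-3 tree decomposition is:
Bags: B1 = {2, 4, 5, 6}  B2 = {1, 2, 4, 5}  B3 = {0, 2, 4, 6}  B4 = {0, 2, 6, 7}  B5 = {3, 4, 5, 6}
Tree: B1–B2, B1–B3, B3–B4, B1–B5
The largest bag has 4 vertices, giving width 3; this decomposition certifies tw(G) ≤ 3. On the other hand G contains the 4-clique {0, 2, 4, 6}. A clique must lie in a single bag of any decomposition, so no decomposition can have width below 3. Combining the bounds, tw(G) = 3.

3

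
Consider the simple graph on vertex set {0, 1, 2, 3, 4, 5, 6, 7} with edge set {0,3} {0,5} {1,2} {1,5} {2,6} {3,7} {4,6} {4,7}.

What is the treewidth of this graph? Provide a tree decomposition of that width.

The largest bag has 3 vertices, giving width 2; this decomposition certifies tw(G) ≤ 2. For the lower bound, G contains the cycle 4–6–2–1–5–0–3–7–4, so G is not a forest; only forests have treewidth ≤ 1, hence tw(G) ≥ 2. The upper and lower bounds meet at 2, so that is the treewidth.

Treewidth 2.
Bags: B1 = {2, 4, 6}  B2 = {1, 2, 4}  B3 = {1, 4, 5}  B4 = {0, 4, 5}  B5 = {0, 3, 4}  B6 = {3, 4, 7}
Tree: B1–B2, B2–B3, B3–B4, B4–B5, B5–B6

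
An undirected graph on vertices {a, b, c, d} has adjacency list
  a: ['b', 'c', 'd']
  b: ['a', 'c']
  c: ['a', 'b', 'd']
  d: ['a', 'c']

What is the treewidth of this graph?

A width-2 tree decomposition is:
Bags: B1 = {a, c, d}  B2 = {a, b, c}
Tree: B1–B2
Each bag holds 3 vertices, so the decomposition has width 2, which upper-bounds the treewidth. On the other hand G contains the 3-clique {a, c, d}. A clique must lie in a single bag of any decomposition, so no decomposition can have width below 2. Combining the bounds, tw(G) = 2.

2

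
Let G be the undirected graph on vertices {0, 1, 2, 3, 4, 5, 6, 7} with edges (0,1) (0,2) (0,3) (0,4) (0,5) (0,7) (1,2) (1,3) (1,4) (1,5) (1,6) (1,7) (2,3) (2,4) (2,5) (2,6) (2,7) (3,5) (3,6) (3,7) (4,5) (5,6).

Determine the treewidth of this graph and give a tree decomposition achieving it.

Treewidth 4.
Bags: B1 = {0, 1, 2, 3, 7}  B2 = {0, 1, 2, 3, 5}  B3 = {1, 2, 3, 5, 6}  B4 = {0, 1, 2, 4, 5}
Tree: B1–B2, B2–B3, B2–B4

Each bag holds 5 vertices, so the decomposition has width 4, which upper-bounds the treewidth. On the other hand G contains the 5-clique {0, 1, 2, 3, 5}. A clique must lie in a single bag of any decomposition, so no decomposition can have width below 4. The upper and lower bounds meet at 4, so that is the treewidth.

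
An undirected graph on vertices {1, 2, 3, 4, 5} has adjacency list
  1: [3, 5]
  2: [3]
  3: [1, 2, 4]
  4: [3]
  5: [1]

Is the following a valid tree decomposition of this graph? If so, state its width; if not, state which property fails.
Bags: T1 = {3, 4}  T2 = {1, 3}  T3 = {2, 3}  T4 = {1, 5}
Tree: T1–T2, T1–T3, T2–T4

Yes; width 1.

Vertex coverage: the bags together contain {1, 2, 3, 4, 5}, the full vertex set. Edge coverage: each edge of G has both endpoints in at least one bag. Running intersection: for every vertex, the bags containing it form a connected subtree. All three properties hold, so this is a valid tree decomposition of width max|bag| − 1 = 1, and hence tw(G) ≤ 1.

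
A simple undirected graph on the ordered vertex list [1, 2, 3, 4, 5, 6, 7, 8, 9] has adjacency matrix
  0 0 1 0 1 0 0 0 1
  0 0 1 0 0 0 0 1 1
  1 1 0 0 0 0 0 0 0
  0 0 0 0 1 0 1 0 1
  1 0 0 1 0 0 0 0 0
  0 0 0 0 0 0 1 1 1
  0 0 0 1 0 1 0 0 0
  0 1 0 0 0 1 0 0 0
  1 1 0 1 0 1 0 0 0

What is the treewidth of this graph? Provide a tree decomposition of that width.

Each bag holds 4 vertices, so the decomposition has width 3, which upper-bounds the treewidth. For the lower bound: the 4 vertex sets {6,7,8}, {2}, {9}, {1,3,4,5} are disjoint, each induces a connected subgraph, and every pair is joined by at least one edge of G. Contracting each set to a single vertex therefore yields K_{4} as a minor, and since treewidth is minor-monotone, tw(G) ≥ tw(K_{4}) = 3. Hence tw(G) = 3 exactly.

Treewidth 3.
One optimal decomposition is:
Bags: B1 = {2, 6, 7, 8}  B2 = {2, 6, 7, 9}  B3 = {2, 4, 7, 9}  B4 = {2, 3, 4, 9}  B5 = {1, 3, 4, 9}  B6 = {1, 3, 4, 5}
Tree: B1–B2, B2–B3, B3–B4, B4–B5, B5–B6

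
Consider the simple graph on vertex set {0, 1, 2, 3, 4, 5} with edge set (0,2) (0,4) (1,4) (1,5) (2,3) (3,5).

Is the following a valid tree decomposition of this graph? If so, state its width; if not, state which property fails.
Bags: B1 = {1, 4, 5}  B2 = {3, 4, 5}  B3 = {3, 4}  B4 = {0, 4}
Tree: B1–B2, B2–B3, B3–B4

No — vertex 2 appears in no bag.

A tree decomposition must satisfy three properties: every vertex lies in some bag; for every edge, both endpoints lie together in some bag; and for every vertex, the bags containing it form a connected subtree. Here vertex 2 appears in no bag, so the decomposition is invalid.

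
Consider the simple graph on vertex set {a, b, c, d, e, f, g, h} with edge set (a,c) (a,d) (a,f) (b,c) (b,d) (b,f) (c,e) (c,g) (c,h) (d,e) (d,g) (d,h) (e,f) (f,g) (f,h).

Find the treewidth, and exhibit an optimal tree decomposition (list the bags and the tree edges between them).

Treewidth 3.
One such decomposition:
Bags: B1 = {c, d, f, g}  B2 = {c, d, e, f}  B3 = {b, c, d, f}  B4 = {c, d, f, h}  B5 = {a, c, d, f}
Tree: B1–B2, B2–B3, B3–B4, B4–B5

Each bag holds 4 vertices, so the decomposition has width 3, which upper-bounds the treewidth. For the lower bound: the 4 vertex sets {d,g}, {c,e}, {f}, {b} are disjoint, each induces a connected subgraph, and every pair is joined by at least one edge of G. Contracting each set to a single vertex therefore yields K_{4} as a minor, and since treewidth is minor-monotone, tw(G) ≥ tw(K_{4}) = 3. Therefore the treewidth is 3.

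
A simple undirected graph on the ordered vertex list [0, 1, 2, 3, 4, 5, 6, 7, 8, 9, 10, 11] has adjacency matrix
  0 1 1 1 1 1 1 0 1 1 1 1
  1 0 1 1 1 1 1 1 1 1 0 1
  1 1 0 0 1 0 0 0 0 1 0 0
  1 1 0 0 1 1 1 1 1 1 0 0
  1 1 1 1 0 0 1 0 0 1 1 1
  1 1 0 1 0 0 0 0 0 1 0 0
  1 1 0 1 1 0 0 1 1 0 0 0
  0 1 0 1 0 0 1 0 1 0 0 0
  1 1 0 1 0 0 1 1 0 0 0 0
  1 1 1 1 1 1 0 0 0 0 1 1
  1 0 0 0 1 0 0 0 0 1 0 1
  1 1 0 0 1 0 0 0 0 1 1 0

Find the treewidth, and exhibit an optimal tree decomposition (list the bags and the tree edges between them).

Treewidth 4.
Bags: B1 = {0, 1, 4, 9, 11}  B2 = {0, 1, 3, 4, 9}  B3 = {0, 1, 2, 4, 9}  B4 = {0, 1, 3, 4, 6}  B5 = {0, 4, 9, 10, 11}  B6 = {0, 1, 3, 5, 9}  B7 = {0, 1, 3, 6, 8}  B8 = {1, 3, 6, 7, 8}
Tree: B1–B2, B1–B3, B2–B4, B1–B5, B2–B6, B4–B7, B7–B8

Every bag has size at most 5, so the width is 5 − 1 = 4 and tw(G) ≤ 4. Conversely, {0, 1, 4, 9, 11} is a clique of size 5, and the vertices of any clique must share a bag in every tree decomposition; so some bag has ≥ 5 vertices and tw(G) ≥ 4. Therefore the treewidth is 4.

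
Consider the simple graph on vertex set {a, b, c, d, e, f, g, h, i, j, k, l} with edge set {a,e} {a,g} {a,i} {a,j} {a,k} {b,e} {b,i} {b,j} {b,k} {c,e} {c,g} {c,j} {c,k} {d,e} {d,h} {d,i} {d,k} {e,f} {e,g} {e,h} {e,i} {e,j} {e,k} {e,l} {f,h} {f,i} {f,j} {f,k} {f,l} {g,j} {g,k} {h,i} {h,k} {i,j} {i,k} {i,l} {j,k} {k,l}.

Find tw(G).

4

A width-4 tree decomposition is:
Bags: B1 = {e, f, h, i, k}  B2 = {e, f, i, j, k}  B3 = {e, f, i, k, l}  B4 = {a, e, i, j, k}  B5 = {b, e, i, j, k}  B6 = {a, e, g, j, k}  B7 = {c, e, g, j, k}  B8 = {d, e, h, i, k}
Tree: B1–B2, B2–B3, B2–B4, B2–B5, B4–B6, B6–B7, B1–B8
Every bag has size at most 5, so the width is 5 − 1 = 4 and tw(G) ≤ 4. On the other hand G contains the 5-clique {c, e, g, j, k}. A clique must lie in a single bag of any decomposition, so no decomposition can have width below 4. Combining the bounds, tw(G) = 4.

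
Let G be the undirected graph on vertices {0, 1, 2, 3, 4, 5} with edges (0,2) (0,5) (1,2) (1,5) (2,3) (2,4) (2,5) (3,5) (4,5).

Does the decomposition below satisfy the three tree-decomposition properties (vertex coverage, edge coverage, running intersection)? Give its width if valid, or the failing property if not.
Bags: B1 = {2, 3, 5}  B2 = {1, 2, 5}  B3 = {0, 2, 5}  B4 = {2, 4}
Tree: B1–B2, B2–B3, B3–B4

No — edge (5,4) lies in no bag.

A tree decomposition must satisfy three properties: every vertex lies in some bag; for every edge, both endpoints lie together in some bag; and for every vertex, the bags containing it form a connected subtree. Here edge (5,4) lies in no bag, so the decomposition is invalid.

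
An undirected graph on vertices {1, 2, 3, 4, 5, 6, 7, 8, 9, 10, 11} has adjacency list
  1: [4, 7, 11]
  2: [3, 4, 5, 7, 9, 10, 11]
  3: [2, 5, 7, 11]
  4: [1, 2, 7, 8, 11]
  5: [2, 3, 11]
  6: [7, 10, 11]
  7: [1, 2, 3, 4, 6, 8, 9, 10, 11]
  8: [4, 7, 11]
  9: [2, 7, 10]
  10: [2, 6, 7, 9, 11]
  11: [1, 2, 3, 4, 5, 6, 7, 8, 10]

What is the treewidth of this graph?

A width-3 tree decomposition is:
Bags: B1 = {2, 4, 7, 11}  B2 = {2, 7, 10, 11}  B3 = {1, 4, 7, 11}  B4 = {6, 7, 10, 11}  B5 = {4, 7, 8, 11}  B6 = {2, 3, 7, 11}  B7 = {2, 3, 5, 11}  B8 = {2, 7, 9, 10}
Tree: B1–B2, B1–B3, B2–B4, B1–B5, B1–B6, B6–B7, B2–B8
Every bag has size at most 4, so the width is 4 − 1 = 3 and tw(G) ≤ 3. On the other hand G contains the 4-clique {2, 3, 5, 11}. A clique must lie in a single bag of any decomposition, so no decomposition can have width below 3. Hence tw(G) = 3 exactly.

3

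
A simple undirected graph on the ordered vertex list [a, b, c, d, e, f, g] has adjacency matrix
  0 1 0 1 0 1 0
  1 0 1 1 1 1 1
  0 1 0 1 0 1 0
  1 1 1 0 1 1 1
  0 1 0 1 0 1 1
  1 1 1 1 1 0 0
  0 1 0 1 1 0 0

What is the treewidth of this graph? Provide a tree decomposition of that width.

Every bag has size at most 4, so the width is 4 − 1 = 3 and tw(G) ≤ 3. On the other hand G contains the 4-clique {b, d, e, g}. A clique must lie in a single bag of any decomposition, so no decomposition can have width below 3. The upper and lower bounds meet at 3, so that is the treewidth.

Treewidth 3.
One such decomposition:
Bags: B1 = {a, b, d, f}  B2 = {b, c, d, f}  B3 = {b, d, e, f}  B4 = {b, d, e, g}
Tree: B1–B2, B2–B3, B3–B4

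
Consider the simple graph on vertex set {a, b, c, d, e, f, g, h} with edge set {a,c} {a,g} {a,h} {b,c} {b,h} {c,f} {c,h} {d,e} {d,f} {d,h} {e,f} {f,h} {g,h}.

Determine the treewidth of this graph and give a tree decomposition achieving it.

Each bag holds 3 vertices, so the decomposition has width 2, which upper-bounds the treewidth. For the lower bound, the 3 vertices {d, e, f} are pairwise adjacent, and any tree decomposition puts a clique entirely inside one bag — forcing width ≥ 2. Therefore the treewidth is 2.

Treewidth 2.
One such decomposition:
Bags: B1 = {c, f, h}  B2 = {d, f, h}  B3 = {d, e, f}  B4 = {b, c, h}  B5 = {a, c, h}  B6 = {a, g, h}
Tree: B1–B2, B2–B3, B1–B4, B1–B5, B5–B6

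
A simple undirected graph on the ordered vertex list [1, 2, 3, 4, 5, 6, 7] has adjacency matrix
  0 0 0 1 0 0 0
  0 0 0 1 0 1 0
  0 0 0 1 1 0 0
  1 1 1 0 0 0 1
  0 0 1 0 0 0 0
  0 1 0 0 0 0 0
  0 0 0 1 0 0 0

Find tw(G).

1

A width-1 tree decomposition is:
Bags: B1 = {2, 6}  B2 = {2, 4}  B3 = {3, 4}  B4 = {1, 4}  B5 = {3, 5}  B6 = {4, 7}
Tree: B1–B2, B2–B3, B3–B4, B3–B5, B3–B6
Every bag has size at most 2, so the width is 2 − 1 = 1 and tw(G) ≤ 1. Any graph with an edge has treewidth ≥ 1, and G has the edge 2–6. Hence tw(G) = 1 exactly.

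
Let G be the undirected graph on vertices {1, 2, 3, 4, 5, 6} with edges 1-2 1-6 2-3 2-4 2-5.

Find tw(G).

A width-1 tree decomposition is:
Bags: B1 = {1, 2}  B2 = {1, 6}  B3 = {2, 4}  B4 = {2, 5}  B5 = {2, 3}
Tree: B1–B2, B1–B3, B3–B4, B1–B5
Every bag has size at most 2, so the width is 2 − 1 = 1 and tw(G) ≤ 1. G has an edge, so its treewidth is at least 1. Combining the bounds, tw(G) = 1.

1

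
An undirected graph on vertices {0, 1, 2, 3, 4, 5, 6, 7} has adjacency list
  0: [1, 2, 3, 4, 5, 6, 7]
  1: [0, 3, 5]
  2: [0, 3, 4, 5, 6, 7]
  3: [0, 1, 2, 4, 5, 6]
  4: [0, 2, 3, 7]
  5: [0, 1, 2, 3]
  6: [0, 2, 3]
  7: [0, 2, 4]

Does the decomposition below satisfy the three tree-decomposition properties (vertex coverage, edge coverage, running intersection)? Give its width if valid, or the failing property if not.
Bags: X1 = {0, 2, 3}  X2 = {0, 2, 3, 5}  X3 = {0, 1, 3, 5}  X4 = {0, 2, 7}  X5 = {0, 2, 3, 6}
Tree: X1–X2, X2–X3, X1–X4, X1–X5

No — vertex 4 appears in no bag.

A tree decomposition must satisfy three properties: every vertex lies in some bag; for every edge, both endpoints lie together in some bag; and for every vertex, the bags containing it form a connected subtree. Here vertex 4 appears in no bag, so the decomposition is invalid.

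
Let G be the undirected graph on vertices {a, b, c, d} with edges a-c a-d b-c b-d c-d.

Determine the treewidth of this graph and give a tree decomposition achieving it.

Treewidth 2.
One optimal decomposition is:
Bags: B1 = {b, c, d}  B2 = {a, c, d}
Tree: B1–B2

The largest bag has 3 vertices, giving width 2; this decomposition certifies tw(G) ≤ 2. For the lower bound, the 3 vertices {a, c, d} are pairwise adjacent, and any tree decomposition puts a clique entirely inside one bag — forcing width ≥ 2. Therefore the treewidth is 2.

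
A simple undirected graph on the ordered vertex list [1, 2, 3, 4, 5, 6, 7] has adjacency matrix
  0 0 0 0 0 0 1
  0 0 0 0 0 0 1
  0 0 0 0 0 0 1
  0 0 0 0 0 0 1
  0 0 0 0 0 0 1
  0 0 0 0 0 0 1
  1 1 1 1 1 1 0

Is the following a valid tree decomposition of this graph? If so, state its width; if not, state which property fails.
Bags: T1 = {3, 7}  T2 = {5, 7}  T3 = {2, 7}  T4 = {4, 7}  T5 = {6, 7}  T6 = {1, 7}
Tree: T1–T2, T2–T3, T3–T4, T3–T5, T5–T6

Yes; width 1.

Checking the three conditions: (i) the bags cover all of {1, 2, 3, 4, 5, 6, 7}; (ii) for each edge, some bag contains both endpoints; (iii) the bags containing any fixed vertex form a subtree. All hold, so the decomposition is valid with width 2 − 1 = 1.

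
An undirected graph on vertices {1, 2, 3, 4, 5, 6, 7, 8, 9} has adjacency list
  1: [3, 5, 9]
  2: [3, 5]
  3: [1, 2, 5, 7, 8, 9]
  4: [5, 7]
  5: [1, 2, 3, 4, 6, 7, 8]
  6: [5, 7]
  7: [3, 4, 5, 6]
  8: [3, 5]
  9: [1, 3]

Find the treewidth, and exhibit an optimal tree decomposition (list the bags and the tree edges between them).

Treewidth 2.
One such decomposition:
Bags: B1 = {5, 6, 7}  B2 = {3, 5, 7}  B3 = {3, 5, 8}  B4 = {1, 3, 5}  B5 = {1, 3, 9}  B6 = {2, 3, 5}  B7 = {4, 5, 7}
Tree: B1–B2, B2–B3, B3–B4, B4–B5, B4–B6, B2–B7

The largest bag has 3 vertices, giving width 2; this decomposition certifies tw(G) ≤ 2. For the lower bound, the 3 vertices {1, 3, 9} are pairwise adjacent, and any tree decomposition puts a clique entirely inside one bag — forcing width ≥ 2. Hence tw(G) = 2 exactly.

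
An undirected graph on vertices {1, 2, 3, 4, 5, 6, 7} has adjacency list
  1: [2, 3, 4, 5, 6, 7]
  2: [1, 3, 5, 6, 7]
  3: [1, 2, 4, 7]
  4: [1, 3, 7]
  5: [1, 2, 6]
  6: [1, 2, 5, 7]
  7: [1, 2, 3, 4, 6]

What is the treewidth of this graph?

3

A width-3 tree decomposition is:
Bags: B1 = {1, 2, 6, 7}  B2 = {1, 2, 3, 7}  B3 = {1, 3, 4, 7}  B4 = {1, 2, 5, 6}
Tree: B1–B2, B2–B3, B1–B4
Every bag has size at most 4, so the width is 4 − 1 = 3 and tw(G) ≤ 3. For the lower bound, the 4 vertices {1, 2, 3, 7} are pairwise adjacent, and any tree decomposition puts a clique entirely inside one bag — forcing width ≥ 3. Combining the bounds, tw(G) = 3.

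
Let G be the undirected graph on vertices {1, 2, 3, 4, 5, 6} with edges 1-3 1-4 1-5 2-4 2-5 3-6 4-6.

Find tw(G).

A width-2 tree decomposition is:
Bags: B1 = {3, 4, 6}  B2 = {1, 3, 4}  B3 = {1, 2, 4}  B4 = {1, 2, 5}
Tree: B1–B2, B2–B3, B3–B4
The largest bag has 3 vertices, giving width 2; this decomposition certifies tw(G) ≤ 2. Since 6–3–1–4–6 is a cycle in G, G is not acyclic. Forests are exactly the graphs of treewidth ≤ 1, so tw(G) ≥ 2. The upper and lower bounds meet at 2, so that is the treewidth.

2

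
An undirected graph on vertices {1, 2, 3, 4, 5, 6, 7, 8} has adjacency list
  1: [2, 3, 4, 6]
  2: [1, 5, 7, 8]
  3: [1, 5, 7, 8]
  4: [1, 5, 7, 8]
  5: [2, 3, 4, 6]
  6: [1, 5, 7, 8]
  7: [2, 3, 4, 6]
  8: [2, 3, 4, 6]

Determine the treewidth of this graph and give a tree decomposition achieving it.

Treewidth 4.
One optimal decomposition is:
Bags: B1 = {2, 3, 4, 6, 7}  B2 = {2, 3, 4, 6, 8}  B3 = {2, 3, 4, 5, 6}  B4 = {1, 2, 3, 4, 6}
Tree: B1–B2, B2–B3, B3–B4

Each bag holds 5 vertices, so the decomposition has width 4, which upper-bounds the treewidth. For the lower bound: the 5 vertex sets {4,7}, {3,8}, {2,5}, {6}, {1} are disjoint, each induces a connected subgraph, and every pair is joined by at least one edge of G. Contracting each set to a single vertex therefore yields K_{5} as a minor, and since treewidth is minor-monotone, tw(G) ≥ tw(K_{5}) = 4. The upper and lower bounds meet at 4, so that is the treewidth.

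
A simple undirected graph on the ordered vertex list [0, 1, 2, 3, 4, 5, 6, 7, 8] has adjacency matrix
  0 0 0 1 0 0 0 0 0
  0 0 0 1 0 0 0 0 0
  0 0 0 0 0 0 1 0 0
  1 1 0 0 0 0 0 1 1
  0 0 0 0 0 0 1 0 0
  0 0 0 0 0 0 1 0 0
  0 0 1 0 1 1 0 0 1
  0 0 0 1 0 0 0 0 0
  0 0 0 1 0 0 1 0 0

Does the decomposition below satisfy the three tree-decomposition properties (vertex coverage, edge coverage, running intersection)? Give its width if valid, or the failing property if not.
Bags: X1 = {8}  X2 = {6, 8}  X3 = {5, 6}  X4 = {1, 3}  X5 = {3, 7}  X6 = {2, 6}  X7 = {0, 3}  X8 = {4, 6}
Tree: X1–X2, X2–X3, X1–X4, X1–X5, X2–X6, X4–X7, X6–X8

No — edge (3,8) lies in no bag.

A tree decomposition must satisfy three properties: every vertex lies in some bag; for every edge, both endpoints lie together in some bag; and for every vertex, the bags containing it form a connected subtree. Here edge (3,8) lies in no bag, so the decomposition is invalid.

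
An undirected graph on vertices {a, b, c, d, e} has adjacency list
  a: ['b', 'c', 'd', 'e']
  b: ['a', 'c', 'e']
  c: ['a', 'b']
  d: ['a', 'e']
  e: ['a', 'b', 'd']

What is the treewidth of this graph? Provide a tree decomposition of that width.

Treewidth 2.
Bags: B1 = {a, b, c}  B2 = {a, b, e}  B3 = {a, d, e}
Tree: B1–B2, B2–B3

Each bag holds 3 vertices, so the decomposition has width 2, which upper-bounds the treewidth. On the other hand G contains the 3-clique {a, d, e}. A clique must lie in a single bag of any decomposition, so no decomposition can have width below 2. The upper and lower bounds meet at 2, so that is the treewidth.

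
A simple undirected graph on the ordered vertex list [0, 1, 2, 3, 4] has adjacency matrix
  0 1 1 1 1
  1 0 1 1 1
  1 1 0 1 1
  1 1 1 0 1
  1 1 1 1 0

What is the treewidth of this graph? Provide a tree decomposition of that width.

Treewidth 4.
One optimal decomposition is:
Bags: B1 = {0, 1, 2, 3, 4}
Tree: (single bag)

With just one bag of size 5, the width is 5 − 1 = 4, so tw(G) ≤ 4. Conversely, {0, 1, 2, 3, 4} is a clique of size 5, and the vertices of any clique must share a bag in every tree decomposition; so some bag has ≥ 5 vertices and tw(G) ≥ 4. Combining the bounds, tw(G) = 4.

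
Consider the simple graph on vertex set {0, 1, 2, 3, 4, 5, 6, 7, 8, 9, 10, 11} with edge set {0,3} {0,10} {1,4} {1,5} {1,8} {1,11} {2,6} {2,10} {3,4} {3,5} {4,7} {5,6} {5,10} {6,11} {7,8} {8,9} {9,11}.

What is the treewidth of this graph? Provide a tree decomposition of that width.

Treewidth 3.
One optimal decomposition is:
Bags: B1 = {0, 2, 3, 10}  B2 = {2, 3, 5, 10}  B3 = {2, 3, 5, 6}  B4 = {3, 4, 5, 6}  B5 = {1, 4, 5, 6}  B6 = {1, 4, 6, 11}  B7 = {1, 4, 7, 11}  B8 = {1, 7, 8, 11}  B9 = {7, 8, 9, 11}
Tree: B1–B2, B2–B3, B3–B4, B4–B5, B5–B6, B6–B7, B7–B8, B8–B9

Every bag has size at most 4, so the width is 4 − 1 = 3 and tw(G) ≤ 3. For the lower bound: the 4 vertex sets {0,2,10}, {3}, {5}, {1,4,6,11} are disjoint, each induces a connected subgraph, and every pair is joined by at least one edge of G. Contracting each set to a single vertex therefore yields K_{4} as a minor, and since treewidth is minor-monotone, tw(G) ≥ tw(K_{4}) = 3. The upper and lower bounds meet at 3, so that is the treewidth.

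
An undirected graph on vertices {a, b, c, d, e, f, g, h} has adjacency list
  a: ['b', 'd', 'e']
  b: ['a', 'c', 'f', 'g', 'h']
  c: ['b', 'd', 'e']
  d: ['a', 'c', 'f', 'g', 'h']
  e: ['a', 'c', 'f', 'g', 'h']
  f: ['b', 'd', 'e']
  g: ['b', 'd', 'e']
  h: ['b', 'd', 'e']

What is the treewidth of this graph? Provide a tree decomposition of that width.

Each bag holds 4 vertices, so the decomposition has width 3, which upper-bounds the treewidth. For the lower bound: the 4 vertex sets {d,g}, {c,e}, {b}, {f} are disjoint, each induces a connected subgraph, and every pair is joined by at least one edge of G. Contracting each set to a single vertex therefore yields K_{4} as a minor, and since treewidth is minor-monotone, tw(G) ≥ tw(K_{4}) = 3. The upper and lower bounds meet at 3, so that is the treewidth.

Treewidth 3.
One such decomposition:
Bags: B1 = {b, d, e, g}  B2 = {b, c, d, e}  B3 = {b, d, e, f}  B4 = {b, d, e, h}  B5 = {a, b, d, e}
Tree: B1–B2, B2–B3, B3–B4, B4–B5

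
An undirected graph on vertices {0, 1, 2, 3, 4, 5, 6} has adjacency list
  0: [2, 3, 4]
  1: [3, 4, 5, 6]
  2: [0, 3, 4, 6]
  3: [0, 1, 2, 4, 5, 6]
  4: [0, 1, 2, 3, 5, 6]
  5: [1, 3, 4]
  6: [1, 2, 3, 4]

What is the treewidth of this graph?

A width-3 tree decomposition is:
Bags: B1 = {1, 3, 4, 6}  B2 = {1, 3, 4, 5}  B3 = {2, 3, 4, 6}  B4 = {0, 2, 3, 4}
Tree: B1–B2, B1–B3, B3–B4
Each bag holds 4 vertices, so the decomposition has width 3, which upper-bounds the treewidth. Conversely, {0, 2, 3, 4} is a clique of size 4, and the vertices of any clique must share a bag in every tree decomposition; so some bag has ≥ 4 vertices and tw(G) ≥ 3. The upper and lower bounds meet at 3, so that is the treewidth.

3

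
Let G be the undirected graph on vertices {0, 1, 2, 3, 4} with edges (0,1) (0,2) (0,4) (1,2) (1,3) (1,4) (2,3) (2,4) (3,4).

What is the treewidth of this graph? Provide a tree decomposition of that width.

Treewidth 3.
Bags: B1 = {1, 2, 3, 4}  B2 = {0, 1, 2, 4}
Tree: B1–B2

The largest bag has 4 vertices, giving width 3; this decomposition certifies tw(G) ≤ 3. On the other hand G contains the 4-clique {0, 1, 2, 4}. A clique must lie in a single bag of any decomposition, so no decomposition can have width below 3. Hence tw(G) = 3 exactly.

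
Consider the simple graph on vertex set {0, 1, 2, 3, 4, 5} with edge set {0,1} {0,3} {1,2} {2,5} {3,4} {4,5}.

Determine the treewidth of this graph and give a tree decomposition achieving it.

The largest bag has 3 vertices, giving width 2; this decomposition certifies tw(G) ≤ 2. For the lower bound, G contains the cycle 1–0–3–4–5–2–1, so G is not a forest; only forests have treewidth ≤ 1, hence tw(G) ≥ 2. The upper and lower bounds meet at 2, so that is the treewidth.

Treewidth 2.
Bags: B1 = {0, 1, 3}  B2 = {1, 3, 4}  B3 = {1, 4, 5}  B4 = {1, 2, 5}
Tree: B1–B2, B2–B3, B3–B4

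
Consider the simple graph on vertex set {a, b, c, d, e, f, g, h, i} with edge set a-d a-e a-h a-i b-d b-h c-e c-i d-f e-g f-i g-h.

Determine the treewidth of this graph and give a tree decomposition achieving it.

Treewidth 3.
One optimal decomposition is:
Bags: B1 = {b, e, g, h}  B2 = {a, b, e, h}  B3 = {a, b, d, e}  B4 = {a, c, d, e}  B5 = {a, c, d, i}  B6 = {c, d, f, i}
Tree: B1–B2, B2–B3, B3–B4, B4–B5, B5–B6

Each bag holds 4 vertices, so the decomposition has width 3, which upper-bounds the treewidth. For the lower bound: the 4 vertex sets {b,g,h}, {e}, {a}, {c,d,f,i} are disjoint, each induces a connected subgraph, and every pair is joined by at least one edge of G. Contracting each set to a single vertex therefore yields K_{4} as a minor, and since treewidth is minor-monotone, tw(G) ≥ tw(K_{4}) = 3. The upper and lower bounds meet at 3, so that is the treewidth.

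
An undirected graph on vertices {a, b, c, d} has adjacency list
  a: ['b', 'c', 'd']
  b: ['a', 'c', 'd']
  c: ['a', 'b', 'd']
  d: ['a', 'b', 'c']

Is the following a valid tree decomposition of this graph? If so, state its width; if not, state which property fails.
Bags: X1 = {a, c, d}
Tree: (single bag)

A tree decomposition must satisfy three properties: every vertex lies in some bag; for every edge, both endpoints lie together in some bag; and for every vertex, the bags containing it form a connected subtree. Here vertex b appears in no bag, so the decomposition is invalid.

No — vertex b appears in no bag.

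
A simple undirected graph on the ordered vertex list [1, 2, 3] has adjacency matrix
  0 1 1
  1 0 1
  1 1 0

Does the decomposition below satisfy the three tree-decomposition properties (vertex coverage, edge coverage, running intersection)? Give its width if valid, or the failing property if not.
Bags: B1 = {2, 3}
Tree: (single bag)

No — vertex 1 appears in no bag.

A tree decomposition must satisfy three properties: every vertex lies in some bag; for every edge, both endpoints lie together in some bag; and for every vertex, the bags containing it form a connected subtree. Here vertex 1 appears in no bag, so the decomposition is invalid.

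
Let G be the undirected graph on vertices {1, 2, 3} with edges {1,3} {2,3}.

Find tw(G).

A width-1 tree decomposition is:
Bags: B1 = {1, 3}  B2 = {2, 3}
Tree: B1–B2
Each bag holds 2 vertices, so the decomposition has width 1, which upper-bounds the treewidth. Since G has at least one edge (e.g. 1–3), it is not an edgeless graph, so tw(G) ≥ 1. Combining the bounds, tw(G) = 1.

1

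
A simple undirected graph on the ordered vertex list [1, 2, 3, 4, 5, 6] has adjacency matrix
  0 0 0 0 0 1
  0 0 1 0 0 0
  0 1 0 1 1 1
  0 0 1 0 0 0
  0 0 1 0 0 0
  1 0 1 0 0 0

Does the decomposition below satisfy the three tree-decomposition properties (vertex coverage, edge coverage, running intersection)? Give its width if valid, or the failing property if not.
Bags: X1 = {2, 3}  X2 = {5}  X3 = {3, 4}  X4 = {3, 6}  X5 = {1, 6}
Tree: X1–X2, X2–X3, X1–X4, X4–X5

A tree decomposition must satisfy three properties: every vertex lies in some bag; for every edge, both endpoints lie together in some bag; and for every vertex, the bags containing it form a connected subtree. Here edge (3,5) lies in no bag, so the decomposition is invalid.

No — edge (3,5) lies in no bag.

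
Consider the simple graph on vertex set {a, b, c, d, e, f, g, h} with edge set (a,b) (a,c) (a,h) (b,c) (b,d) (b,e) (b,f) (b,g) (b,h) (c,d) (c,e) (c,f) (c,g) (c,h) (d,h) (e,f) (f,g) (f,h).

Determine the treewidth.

A width-3 tree decomposition is:
Bags: B1 = {b, c, f, g}  B2 = {b, c, f, h}  B3 = {b, c, e, f}  B4 = {a, b, c, h}  B5 = {b, c, d, h}
Tree: B1–B2, B1–B3, B2–B4, B2–B5
Each bag holds 4 vertices, so the decomposition has width 3, which upper-bounds the treewidth. For the lower bound, the 4 vertices {b, c, d, h} are pairwise adjacent, and any tree decomposition puts a clique entirely inside one bag — forcing width ≥ 3. The upper and lower bounds meet at 3, so that is the treewidth.

3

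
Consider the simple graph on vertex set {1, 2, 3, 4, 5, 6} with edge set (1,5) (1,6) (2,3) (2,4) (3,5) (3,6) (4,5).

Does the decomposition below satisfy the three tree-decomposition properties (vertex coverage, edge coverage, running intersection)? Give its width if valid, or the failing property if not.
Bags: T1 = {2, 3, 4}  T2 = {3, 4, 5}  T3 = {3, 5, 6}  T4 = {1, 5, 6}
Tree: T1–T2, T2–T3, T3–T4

Checking the three conditions: (i) the bags cover all of {1, 2, 3, 4, 5, 6}; (ii) for each edge, some bag contains both endpoints; (iii) the bags containing any fixed vertex form a subtree. All hold, so the decomposition is valid with width 3 − 1 = 2.

Yes; width 2.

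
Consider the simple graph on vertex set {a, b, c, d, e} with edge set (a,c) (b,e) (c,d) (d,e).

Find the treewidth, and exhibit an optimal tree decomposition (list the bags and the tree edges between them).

The largest bag has 2 vertices, giving width 1; this decomposition certifies tw(G) ≤ 1. G has an edge, so its treewidth is at least 1. Therefore the treewidth is 1.

Treewidth 1.
One optimal decomposition is:
Bags: B1 = {b, e}  B2 = {d, e}  B3 = {c, d}  B4 = {a, c}
Tree: B1–B2, B2–B3, B3–B4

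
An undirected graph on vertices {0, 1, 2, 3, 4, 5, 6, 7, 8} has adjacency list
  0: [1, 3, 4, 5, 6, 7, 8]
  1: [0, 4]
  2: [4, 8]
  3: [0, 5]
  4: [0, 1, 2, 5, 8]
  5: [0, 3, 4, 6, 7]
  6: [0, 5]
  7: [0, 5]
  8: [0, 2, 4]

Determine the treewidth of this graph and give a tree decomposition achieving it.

Treewidth 2.
One optimal decomposition is:
Bags: B1 = {0, 4, 5}  B2 = {0, 4, 8}  B3 = {2, 4, 8}  B4 = {0, 3, 5}  B5 = {0, 1, 4}  B6 = {0, 5, 7}  B7 = {0, 5, 6}
Tree: B1–B2, B2–B3, B1–B4, B2–B5, B1–B6, B1–B7

Every bag has size at most 3, so the width is 3 − 1 = 2 and tw(G) ≤ 2. Conversely, {0, 4, 8} is a clique of size 3, and the vertices of any clique must share a bag in every tree decomposition; so some bag has ≥ 3 vertices and tw(G) ≥ 2. Therefore the treewidth is 2.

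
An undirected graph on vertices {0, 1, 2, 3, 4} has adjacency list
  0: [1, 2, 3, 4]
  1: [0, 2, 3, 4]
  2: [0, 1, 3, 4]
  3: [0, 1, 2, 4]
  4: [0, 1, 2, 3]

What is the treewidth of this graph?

4

A width-4 tree decomposition is:
Bags: B1 = {0, 1, 2, 3, 4}
Tree: (single bag)
A single bag containing all 5 vertices is trivially a valid decomposition of width 4. On the other hand G contains the 5-clique {0, 1, 2, 3, 4}. A clique must lie in a single bag of any decomposition, so no decomposition can have width below 4. The upper and lower bounds meet at 4, so that is the treewidth.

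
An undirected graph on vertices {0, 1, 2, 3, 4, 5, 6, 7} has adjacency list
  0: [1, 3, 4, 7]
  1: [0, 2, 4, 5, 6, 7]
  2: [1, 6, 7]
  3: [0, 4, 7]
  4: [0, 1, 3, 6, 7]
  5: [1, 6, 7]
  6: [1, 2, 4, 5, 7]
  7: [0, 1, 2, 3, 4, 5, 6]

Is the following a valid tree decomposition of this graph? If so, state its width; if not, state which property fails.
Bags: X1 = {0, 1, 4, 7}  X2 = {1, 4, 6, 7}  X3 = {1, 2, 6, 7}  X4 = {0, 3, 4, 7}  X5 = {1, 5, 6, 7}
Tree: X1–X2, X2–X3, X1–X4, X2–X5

Yes; width 3.

Vertex coverage: the bags together contain {0, 1, 2, 3, 4, 5, 6, 7}, the full vertex set. Edge coverage: each edge of G has both endpoints in at least one bag. Running intersection: for every vertex, the bags containing it form a connected subtree. All three properties hold, so this is a valid tree decomposition of width max|bag| − 1 = 3, and hence tw(G) ≤ 3.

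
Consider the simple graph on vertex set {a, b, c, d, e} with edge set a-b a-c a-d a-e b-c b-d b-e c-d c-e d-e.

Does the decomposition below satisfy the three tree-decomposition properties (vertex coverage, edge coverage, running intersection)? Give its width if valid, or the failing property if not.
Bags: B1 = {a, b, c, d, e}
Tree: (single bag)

Yes; width 4.

Checking the three conditions: (i) the bags cover all of {a, b, c, d, e}; (ii) for each edge, some bag contains both endpoints; (iii) the bags containing any fixed vertex form a subtree. All hold, so the decomposition is valid with width 5 − 1 = 4.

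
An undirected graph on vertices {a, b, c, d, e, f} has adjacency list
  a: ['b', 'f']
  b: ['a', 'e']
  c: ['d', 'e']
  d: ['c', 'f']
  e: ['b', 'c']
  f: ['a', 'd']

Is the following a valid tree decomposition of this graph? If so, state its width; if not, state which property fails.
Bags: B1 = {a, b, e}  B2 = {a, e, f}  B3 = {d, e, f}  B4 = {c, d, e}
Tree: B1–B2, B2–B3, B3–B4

Checking the three conditions: (i) the bags cover all of {a, b, c, d, e, f}; (ii) for each edge, some bag contains both endpoints; (iii) the bags containing any fixed vertex form a subtree. All hold, so the decomposition is valid with width 3 − 1 = 2.

Yes; width 2.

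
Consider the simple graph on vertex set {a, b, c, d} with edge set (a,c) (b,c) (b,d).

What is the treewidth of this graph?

A width-1 tree decomposition is:
Bags: B1 = {b, c}  B2 = {a, c}  B3 = {b, d}
Tree: B1–B2, B1–B3
Each bag holds 2 vertices, so the decomposition has width 1, which upper-bounds the treewidth. Since G has at least one edge (e.g. b–c), it is not an edgeless graph, so tw(G) ≥ 1. Therefore the treewidth is 1.

1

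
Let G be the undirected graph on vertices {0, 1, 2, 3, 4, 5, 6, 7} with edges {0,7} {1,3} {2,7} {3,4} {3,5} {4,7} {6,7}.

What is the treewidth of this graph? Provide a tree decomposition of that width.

The largest bag has 2 vertices, giving width 1; this decomposition certifies tw(G) ≤ 1. Any graph with an edge has treewidth ≥ 1, and G has the edge 0–7. Combining the bounds, tw(G) = 1.

Treewidth 1.
One optimal decomposition is:
Bags: B1 = {0, 7}  B2 = {4, 7}  B3 = {3, 4}  B4 = {6, 7}  B5 = {1, 3}  B6 = {2, 7}  B7 = {3, 5}
Tree: B1–B2, B2–B3, B1–B4, B3–B5, B2–B6, B5–B7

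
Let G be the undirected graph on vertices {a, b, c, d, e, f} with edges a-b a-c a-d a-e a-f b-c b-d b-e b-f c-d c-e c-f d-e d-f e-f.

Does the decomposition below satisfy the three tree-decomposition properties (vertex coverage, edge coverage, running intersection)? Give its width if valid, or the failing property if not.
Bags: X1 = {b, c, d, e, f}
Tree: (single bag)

No — vertex a appears in no bag.

A tree decomposition must satisfy three properties: every vertex lies in some bag; for every edge, both endpoints lie together in some bag; and for every vertex, the bags containing it form a connected subtree. Here vertex a appears in no bag, so the decomposition is invalid.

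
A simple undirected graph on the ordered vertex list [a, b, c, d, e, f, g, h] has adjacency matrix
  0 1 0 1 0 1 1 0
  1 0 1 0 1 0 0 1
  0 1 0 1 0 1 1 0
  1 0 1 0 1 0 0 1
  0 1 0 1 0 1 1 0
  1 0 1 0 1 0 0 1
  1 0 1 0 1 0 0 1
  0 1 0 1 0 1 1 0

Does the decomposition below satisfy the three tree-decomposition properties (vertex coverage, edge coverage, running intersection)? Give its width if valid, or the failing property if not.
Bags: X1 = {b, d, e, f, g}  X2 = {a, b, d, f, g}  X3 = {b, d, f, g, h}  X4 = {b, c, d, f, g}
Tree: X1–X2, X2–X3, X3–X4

Yes; width 4.

Checking the three conditions: (i) the bags cover all of {a, b, c, d, e, f, g, h}; (ii) for each edge, some bag contains both endpoints; (iii) the bags containing any fixed vertex form a subtree. All hold, so the decomposition is valid with width 5 − 1 = 4.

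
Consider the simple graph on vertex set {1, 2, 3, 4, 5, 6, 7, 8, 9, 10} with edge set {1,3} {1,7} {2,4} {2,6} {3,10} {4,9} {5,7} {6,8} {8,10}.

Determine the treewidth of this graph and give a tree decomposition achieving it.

Treewidth 1.
One optimal decomposition is:
Bags: B1 = {4, 9}  B2 = {2, 4}  B3 = {2, 6}  B4 = {6, 8}  B5 = {8, 10}  B6 = {3, 10}  B7 = {1, 3}  B8 = {1, 7}  B9 = {5, 7}
Tree: B1–B2, B2–B3, B3–B4, B4–B5, B5–B6, B6–B7, B7–B8, B8–B9

Each bag holds 2 vertices, so the decomposition has width 1, which upper-bounds the treewidth. Since G has at least one edge (e.g. 9–4), it is not an edgeless graph, so tw(G) ≥ 1. Hence tw(G) = 1 exactly.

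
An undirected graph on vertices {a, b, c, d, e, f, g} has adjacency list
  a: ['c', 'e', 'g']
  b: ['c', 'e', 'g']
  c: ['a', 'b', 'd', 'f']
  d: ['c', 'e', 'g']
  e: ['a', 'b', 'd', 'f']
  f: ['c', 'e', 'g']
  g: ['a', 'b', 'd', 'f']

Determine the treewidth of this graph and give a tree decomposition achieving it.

Treewidth 3.
One such decomposition:
Bags: B1 = {b, c, e, g}  B2 = {c, e, f, g}  B3 = {c, d, e, g}  B4 = {a, c, e, g}
Tree: B1–B2, B2–B3, B3–B4

The largest bag has 4 vertices, giving width 3; this decomposition certifies tw(G) ≤ 3. For the lower bound: the 4 vertex sets {b,e}, {c,f}, {g}, {d} are disjoint, each induces a connected subgraph, and every pair is joined by at least one edge of G. Contracting each set to a single vertex therefore yields K_{4} as a minor, and since treewidth is minor-monotone, tw(G) ≥ tw(K_{4}) = 3. Therefore the treewidth is 3.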